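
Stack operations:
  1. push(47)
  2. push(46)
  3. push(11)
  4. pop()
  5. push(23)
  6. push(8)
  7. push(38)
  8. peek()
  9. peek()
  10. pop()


push(47) -> [47]
push(46) -> [47, 46]
push(11) -> [47, 46, 11]
pop()->11, [47, 46]
push(23) -> [47, 46, 23]
push(8) -> [47, 46, 23, 8]
push(38) -> [47, 46, 23, 8, 38]
peek()->38
peek()->38
pop()->38, [47, 46, 23, 8]

Final stack: [47, 46, 23, 8]


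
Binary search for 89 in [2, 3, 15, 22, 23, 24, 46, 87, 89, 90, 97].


Step 1: lo=0, hi=10, mid=5, val=24
Step 2: lo=6, hi=10, mid=8, val=89

Found at index 8


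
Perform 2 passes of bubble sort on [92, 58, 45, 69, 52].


Initial: [92, 58, 45, 69, 52]
Pass 1: [58, 45, 69, 52, 92] (4 swaps)
Pass 2: [45, 58, 52, 69, 92] (2 swaps)

After 2 passes: [45, 58, 52, 69, 92]


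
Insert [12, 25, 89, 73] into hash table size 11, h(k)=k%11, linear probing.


Insert 12: h=1 -> slot 1
Insert 25: h=3 -> slot 3
Insert 89: h=1, 1 probes -> slot 2
Insert 73: h=7 -> slot 7

Table: [None, 12, 89, 25, None, None, None, 73, None, None, None]


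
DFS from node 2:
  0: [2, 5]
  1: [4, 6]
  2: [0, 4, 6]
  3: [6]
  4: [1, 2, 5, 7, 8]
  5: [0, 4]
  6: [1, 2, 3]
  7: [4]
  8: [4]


Visit 2, push [6, 4, 0]
Visit 0, push [5]
Visit 5, push [4]
Visit 4, push [8, 7, 1]
Visit 1, push [6]
Visit 6, push [3]
Visit 3, push []
Visit 7, push []
Visit 8, push []

DFS order: [2, 0, 5, 4, 1, 6, 3, 7, 8]


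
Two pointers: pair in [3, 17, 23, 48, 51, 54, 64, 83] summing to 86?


lo=0(3)+hi=7(83)=86

Yes: 3+83=86


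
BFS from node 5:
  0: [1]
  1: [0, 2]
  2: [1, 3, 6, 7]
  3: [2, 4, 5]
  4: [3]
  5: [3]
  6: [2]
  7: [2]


Visit 5, enqueue [3]
Visit 3, enqueue [2, 4]
Visit 2, enqueue [1, 6, 7]
Visit 4, enqueue []
Visit 1, enqueue [0]
Visit 6, enqueue []
Visit 7, enqueue []
Visit 0, enqueue []

BFS order: [5, 3, 2, 4, 1, 6, 7, 0]


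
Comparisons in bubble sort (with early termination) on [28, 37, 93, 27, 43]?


Algorithm: bubble sort (with early termination)
Input: [28, 37, 93, 27, 43]
Sorted: [27, 28, 37, 43, 93]

10


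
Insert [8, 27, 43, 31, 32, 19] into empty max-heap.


Insert 8: [8]
Insert 27: [27, 8]
Insert 43: [43, 8, 27]
Insert 31: [43, 31, 27, 8]
Insert 32: [43, 32, 27, 8, 31]
Insert 19: [43, 32, 27, 8, 31, 19]

Final heap: [43, 32, 27, 8, 31, 19]


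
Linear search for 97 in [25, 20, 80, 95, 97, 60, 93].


i=0: 25!=97
i=1: 20!=97
i=2: 80!=97
i=3: 95!=97
i=4: 97==97 found!

Found at 4, 5 comps


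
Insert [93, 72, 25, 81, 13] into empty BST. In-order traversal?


Insert 93: root
Insert 72: L from 93
Insert 25: L from 93 -> L from 72
Insert 81: L from 93 -> R from 72
Insert 13: L from 93 -> L from 72 -> L from 25

In-order: [13, 25, 72, 81, 93]


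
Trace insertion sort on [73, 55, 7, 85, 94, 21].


Initial: [73, 55, 7, 85, 94, 21]
Insert 55: [55, 73, 7, 85, 94, 21]
Insert 7: [7, 55, 73, 85, 94, 21]
Insert 85: [7, 55, 73, 85, 94, 21]
Insert 94: [7, 55, 73, 85, 94, 21]
Insert 21: [7, 21, 55, 73, 85, 94]

Sorted: [7, 21, 55, 73, 85, 94]


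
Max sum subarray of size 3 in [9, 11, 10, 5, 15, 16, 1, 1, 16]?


[0:3]: 30
[1:4]: 26
[2:5]: 30
[3:6]: 36
[4:7]: 32
[5:8]: 18
[6:9]: 18

Max: 36 at [3:6]


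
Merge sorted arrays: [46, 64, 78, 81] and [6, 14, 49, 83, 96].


Take 6 from B
Take 14 from B
Take 46 from A
Take 49 from B
Take 64 from A
Take 78 from A
Take 81 from A

Merged: [6, 14, 46, 49, 64, 78, 81, 83, 96]


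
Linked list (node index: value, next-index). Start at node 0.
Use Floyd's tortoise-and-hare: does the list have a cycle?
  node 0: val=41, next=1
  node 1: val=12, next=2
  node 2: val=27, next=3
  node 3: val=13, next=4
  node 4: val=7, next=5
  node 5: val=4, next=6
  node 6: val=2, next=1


Floyd's tortoise (slow, +1) and hare (fast, +2):
  init: slow=0, fast=0
  step 1: slow=1, fast=2
  step 2: slow=2, fast=4
  step 3: slow=3, fast=6
  step 4: slow=4, fast=2
  step 5: slow=5, fast=4
  step 6: slow=6, fast=6
  slow == fast at node 6: cycle detected

Cycle: yes


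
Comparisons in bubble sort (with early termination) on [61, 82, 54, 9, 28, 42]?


Algorithm: bubble sort (with early termination)
Input: [61, 82, 54, 9, 28, 42]
Sorted: [9, 28, 42, 54, 61, 82]

14


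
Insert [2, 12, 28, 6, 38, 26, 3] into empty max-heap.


Insert 2: [2]
Insert 12: [12, 2]
Insert 28: [28, 2, 12]
Insert 6: [28, 6, 12, 2]
Insert 38: [38, 28, 12, 2, 6]
Insert 26: [38, 28, 26, 2, 6, 12]
Insert 3: [38, 28, 26, 2, 6, 12, 3]

Final heap: [38, 28, 26, 2, 6, 12, 3]


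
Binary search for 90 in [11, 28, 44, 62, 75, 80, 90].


Step 1: lo=0, hi=6, mid=3, val=62
Step 2: lo=4, hi=6, mid=5, val=80
Step 3: lo=6, hi=6, mid=6, val=90

Found at index 6


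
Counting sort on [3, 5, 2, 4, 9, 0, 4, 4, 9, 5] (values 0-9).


Input: [3, 5, 2, 4, 9, 0, 4, 4, 9, 5]
Counts: [1, 0, 1, 1, 3, 2, 0, 0, 0, 2]

Sorted: [0, 2, 3, 4, 4, 4, 5, 5, 9, 9]


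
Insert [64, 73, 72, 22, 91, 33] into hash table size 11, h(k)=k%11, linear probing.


Insert 64: h=9 -> slot 9
Insert 73: h=7 -> slot 7
Insert 72: h=6 -> slot 6
Insert 22: h=0 -> slot 0
Insert 91: h=3 -> slot 3
Insert 33: h=0, 1 probes -> slot 1

Table: [22, 33, None, 91, None, None, 72, 73, None, 64, None]


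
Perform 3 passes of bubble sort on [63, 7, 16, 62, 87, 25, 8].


Initial: [63, 7, 16, 62, 87, 25, 8]
Pass 1: [7, 16, 62, 63, 25, 8, 87] (5 swaps)
Pass 2: [7, 16, 62, 25, 8, 63, 87] (2 swaps)
Pass 3: [7, 16, 25, 8, 62, 63, 87] (2 swaps)

After 3 passes: [7, 16, 25, 8, 62, 63, 87]


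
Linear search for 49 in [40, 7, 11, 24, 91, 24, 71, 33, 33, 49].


i=0: 40!=49
i=1: 7!=49
i=2: 11!=49
i=3: 24!=49
i=4: 91!=49
i=5: 24!=49
i=6: 71!=49
i=7: 33!=49
i=8: 33!=49
i=9: 49==49 found!

Found at 9, 10 comps


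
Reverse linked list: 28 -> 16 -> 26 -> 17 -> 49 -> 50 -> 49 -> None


Step 1: curr=28, set curr.next=prev(None) | reversed so far: 28
Step 2: curr=16, set curr.next=prev(28) | reversed so far: 16 -> 28
Step 3: curr=26, set curr.next=prev(16) | reversed so far: 26 -> 16 -> 28
Step 4: curr=17, set curr.next=prev(26) | reversed so far: 17 -> 26 -> 16 -> 28
Step 5: curr=49, set curr.next=prev(17) | reversed so far: 49 -> 17 -> 26 -> 16 -> 28
Step 6: curr=50, set curr.next=prev(49) | reversed so far: 50 -> 49 -> 17 -> 26 -> 16 -> 28
Step 7: curr=49, set curr.next=prev(50) | reversed so far: 49 -> 50 -> 49 -> 17 -> 26 -> 16 -> 28

49 -> 50 -> 49 -> 17 -> 26 -> 16 -> 28 -> None


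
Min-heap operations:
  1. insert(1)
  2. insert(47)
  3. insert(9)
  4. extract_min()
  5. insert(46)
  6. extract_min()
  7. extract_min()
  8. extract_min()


insert(1) -> [1]
insert(47) -> [1, 47]
insert(9) -> [1, 47, 9]
extract_min()->1, [9, 47]
insert(46) -> [9, 47, 46]
extract_min()->9, [46, 47]
extract_min()->46, [47]
extract_min()->47, []

Final heap: []


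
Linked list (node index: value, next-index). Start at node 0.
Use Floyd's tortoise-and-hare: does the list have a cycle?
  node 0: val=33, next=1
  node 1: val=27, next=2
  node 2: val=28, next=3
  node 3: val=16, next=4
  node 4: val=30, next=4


Floyd's tortoise (slow, +1) and hare (fast, +2):
  init: slow=0, fast=0
  step 1: slow=1, fast=2
  step 2: slow=2, fast=4
  step 3: slow=3, fast=4
  step 4: slow=4, fast=4
  slow == fast at node 4: cycle detected

Cycle: yes


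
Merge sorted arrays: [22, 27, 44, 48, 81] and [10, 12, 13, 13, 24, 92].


Take 10 from B
Take 12 from B
Take 13 from B
Take 13 from B
Take 22 from A
Take 24 from B
Take 27 from A
Take 44 from A
Take 48 from A
Take 81 from A

Merged: [10, 12, 13, 13, 22, 24, 27, 44, 48, 81, 92]


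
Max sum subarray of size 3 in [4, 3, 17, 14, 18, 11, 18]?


[0:3]: 24
[1:4]: 34
[2:5]: 49
[3:6]: 43
[4:7]: 47

Max: 49 at [2:5]


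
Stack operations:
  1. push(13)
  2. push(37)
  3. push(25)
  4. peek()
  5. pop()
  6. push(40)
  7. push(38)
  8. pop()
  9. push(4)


push(13) -> [13]
push(37) -> [13, 37]
push(25) -> [13, 37, 25]
peek()->25
pop()->25, [13, 37]
push(40) -> [13, 37, 40]
push(38) -> [13, 37, 40, 38]
pop()->38, [13, 37, 40]
push(4) -> [13, 37, 40, 4]

Final stack: [13, 37, 40, 4]


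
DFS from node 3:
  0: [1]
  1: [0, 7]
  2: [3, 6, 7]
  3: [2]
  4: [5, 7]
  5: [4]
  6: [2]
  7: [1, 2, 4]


Visit 3, push [2]
Visit 2, push [7, 6]
Visit 6, push []
Visit 7, push [4, 1]
Visit 1, push [0]
Visit 0, push []
Visit 4, push [5]
Visit 5, push []

DFS order: [3, 2, 6, 7, 1, 0, 4, 5]


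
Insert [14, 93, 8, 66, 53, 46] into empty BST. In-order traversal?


Insert 14: root
Insert 93: R from 14
Insert 8: L from 14
Insert 66: R from 14 -> L from 93
Insert 53: R from 14 -> L from 93 -> L from 66
Insert 46: R from 14 -> L from 93 -> L from 66 -> L from 53

In-order: [8, 14, 46, 53, 66, 93]


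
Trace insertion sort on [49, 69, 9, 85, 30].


Initial: [49, 69, 9, 85, 30]
Insert 69: [49, 69, 9, 85, 30]
Insert 9: [9, 49, 69, 85, 30]
Insert 85: [9, 49, 69, 85, 30]
Insert 30: [9, 30, 49, 69, 85]

Sorted: [9, 30, 49, 69, 85]


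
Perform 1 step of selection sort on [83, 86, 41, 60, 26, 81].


Initial: [83, 86, 41, 60, 26, 81]
Step 1: min=26 at 4
  Swap: [26, 86, 41, 60, 83, 81]

After 1 step: [26, 86, 41, 60, 83, 81]


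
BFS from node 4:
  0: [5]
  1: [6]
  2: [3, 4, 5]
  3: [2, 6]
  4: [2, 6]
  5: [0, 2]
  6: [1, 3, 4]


Visit 4, enqueue [2, 6]
Visit 2, enqueue [3, 5]
Visit 6, enqueue [1]
Visit 3, enqueue []
Visit 5, enqueue [0]
Visit 1, enqueue []
Visit 0, enqueue []

BFS order: [4, 2, 6, 3, 5, 1, 0]


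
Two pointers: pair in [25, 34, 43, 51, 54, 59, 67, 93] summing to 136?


lo=0(25)+hi=7(93)=118
lo=1(34)+hi=7(93)=127
lo=2(43)+hi=7(93)=136

Yes: 43+93=136


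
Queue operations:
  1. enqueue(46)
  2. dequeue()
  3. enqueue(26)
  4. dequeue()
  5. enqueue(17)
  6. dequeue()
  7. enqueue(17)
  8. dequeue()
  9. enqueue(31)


enqueue(46) -> [46]
dequeue()->46, []
enqueue(26) -> [26]
dequeue()->26, []
enqueue(17) -> [17]
dequeue()->17, []
enqueue(17) -> [17]
dequeue()->17, []
enqueue(31) -> [31]

Final queue: [31]


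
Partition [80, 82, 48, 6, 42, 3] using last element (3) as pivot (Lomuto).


Pivot: 3
Place pivot at 0: [3, 82, 48, 6, 42, 80]

Partitioned: [3, 82, 48, 6, 42, 80]


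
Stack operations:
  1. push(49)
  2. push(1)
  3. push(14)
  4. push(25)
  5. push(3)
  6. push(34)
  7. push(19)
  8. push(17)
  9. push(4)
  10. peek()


push(49) -> [49]
push(1) -> [49, 1]
push(14) -> [49, 1, 14]
push(25) -> [49, 1, 14, 25]
push(3) -> [49, 1, 14, 25, 3]
push(34) -> [49, 1, 14, 25, 3, 34]
push(19) -> [49, 1, 14, 25, 3, 34, 19]
push(17) -> [49, 1, 14, 25, 3, 34, 19, 17]
push(4) -> [49, 1, 14, 25, 3, 34, 19, 17, 4]
peek()->4

Final stack: [49, 1, 14, 25, 3, 34, 19, 17, 4]


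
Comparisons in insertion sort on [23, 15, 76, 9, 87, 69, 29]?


Algorithm: insertion sort
Input: [23, 15, 76, 9, 87, 69, 29]
Sorted: [9, 15, 23, 29, 69, 76, 87]

13


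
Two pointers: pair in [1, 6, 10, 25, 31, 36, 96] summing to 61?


lo=0(1)+hi=6(96)=97
lo=0(1)+hi=5(36)=37
lo=1(6)+hi=5(36)=42
lo=2(10)+hi=5(36)=46
lo=3(25)+hi=5(36)=61

Yes: 25+36=61


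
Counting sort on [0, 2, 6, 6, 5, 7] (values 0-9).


Input: [0, 2, 6, 6, 5, 7]
Counts: [1, 0, 1, 0, 0, 1, 2, 1, 0, 0]

Sorted: [0, 2, 5, 6, 6, 7]


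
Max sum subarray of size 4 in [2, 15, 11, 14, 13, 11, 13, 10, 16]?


[0:4]: 42
[1:5]: 53
[2:6]: 49
[3:7]: 51
[4:8]: 47
[5:9]: 50

Max: 53 at [1:5]


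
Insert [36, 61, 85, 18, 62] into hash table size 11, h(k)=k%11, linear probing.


Insert 36: h=3 -> slot 3
Insert 61: h=6 -> slot 6
Insert 85: h=8 -> slot 8
Insert 18: h=7 -> slot 7
Insert 62: h=7, 2 probes -> slot 9

Table: [None, None, None, 36, None, None, 61, 18, 85, 62, None]


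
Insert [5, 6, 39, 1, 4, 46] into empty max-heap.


Insert 5: [5]
Insert 6: [6, 5]
Insert 39: [39, 5, 6]
Insert 1: [39, 5, 6, 1]
Insert 4: [39, 5, 6, 1, 4]
Insert 46: [46, 5, 39, 1, 4, 6]

Final heap: [46, 5, 39, 1, 4, 6]


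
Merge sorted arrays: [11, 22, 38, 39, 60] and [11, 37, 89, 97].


Take 11 from A
Take 11 from B
Take 22 from A
Take 37 from B
Take 38 from A
Take 39 from A
Take 60 from A

Merged: [11, 11, 22, 37, 38, 39, 60, 89, 97]


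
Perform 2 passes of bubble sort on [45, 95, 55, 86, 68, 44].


Initial: [45, 95, 55, 86, 68, 44]
Pass 1: [45, 55, 86, 68, 44, 95] (4 swaps)
Pass 2: [45, 55, 68, 44, 86, 95] (2 swaps)

After 2 passes: [45, 55, 68, 44, 86, 95]


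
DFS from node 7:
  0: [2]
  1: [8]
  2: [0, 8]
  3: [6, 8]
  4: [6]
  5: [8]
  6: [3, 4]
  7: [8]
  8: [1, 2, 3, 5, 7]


Visit 7, push [8]
Visit 8, push [5, 3, 2, 1]
Visit 1, push []
Visit 2, push [0]
Visit 0, push []
Visit 3, push [6]
Visit 6, push [4]
Visit 4, push []
Visit 5, push []

DFS order: [7, 8, 1, 2, 0, 3, 6, 4, 5]


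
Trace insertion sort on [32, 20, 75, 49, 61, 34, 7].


Initial: [32, 20, 75, 49, 61, 34, 7]
Insert 20: [20, 32, 75, 49, 61, 34, 7]
Insert 75: [20, 32, 75, 49, 61, 34, 7]
Insert 49: [20, 32, 49, 75, 61, 34, 7]
Insert 61: [20, 32, 49, 61, 75, 34, 7]
Insert 34: [20, 32, 34, 49, 61, 75, 7]
Insert 7: [7, 20, 32, 34, 49, 61, 75]

Sorted: [7, 20, 32, 34, 49, 61, 75]


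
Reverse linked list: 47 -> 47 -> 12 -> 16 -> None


Step 1: curr=47, set curr.next=prev(None) | reversed so far: 47
Step 2: curr=47, set curr.next=prev(47) | reversed so far: 47 -> 47
Step 3: curr=12, set curr.next=prev(47) | reversed so far: 12 -> 47 -> 47
Step 4: curr=16, set curr.next=prev(12) | reversed so far: 16 -> 12 -> 47 -> 47

16 -> 12 -> 47 -> 47 -> None


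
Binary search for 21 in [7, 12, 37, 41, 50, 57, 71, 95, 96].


Step 1: lo=0, hi=8, mid=4, val=50
Step 2: lo=0, hi=3, mid=1, val=12
Step 3: lo=2, hi=3, mid=2, val=37

Not found


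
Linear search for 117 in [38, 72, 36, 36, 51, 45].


i=0: 38!=117
i=1: 72!=117
i=2: 36!=117
i=3: 36!=117
i=4: 51!=117
i=5: 45!=117

Not found, 6 comps


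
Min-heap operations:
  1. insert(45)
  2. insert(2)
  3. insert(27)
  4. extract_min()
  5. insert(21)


insert(45) -> [45]
insert(2) -> [2, 45]
insert(27) -> [2, 45, 27]
extract_min()->2, [27, 45]
insert(21) -> [21, 45, 27]

Final heap: [21, 45, 27]


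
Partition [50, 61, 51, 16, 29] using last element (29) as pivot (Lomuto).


Pivot: 29
  16 <= 29: swap -> [16, 61, 51, 50, 29]
Place pivot at 1: [16, 29, 51, 50, 61]

Partitioned: [16, 29, 51, 50, 61]


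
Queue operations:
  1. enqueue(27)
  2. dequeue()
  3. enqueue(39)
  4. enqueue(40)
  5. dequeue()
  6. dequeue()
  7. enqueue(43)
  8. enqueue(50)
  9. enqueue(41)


enqueue(27) -> [27]
dequeue()->27, []
enqueue(39) -> [39]
enqueue(40) -> [39, 40]
dequeue()->39, [40]
dequeue()->40, []
enqueue(43) -> [43]
enqueue(50) -> [43, 50]
enqueue(41) -> [43, 50, 41]

Final queue: [43, 50, 41]


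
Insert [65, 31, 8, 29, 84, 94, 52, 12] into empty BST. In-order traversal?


Insert 65: root
Insert 31: L from 65
Insert 8: L from 65 -> L from 31
Insert 29: L from 65 -> L from 31 -> R from 8
Insert 84: R from 65
Insert 94: R from 65 -> R from 84
Insert 52: L from 65 -> R from 31
Insert 12: L from 65 -> L from 31 -> R from 8 -> L from 29

In-order: [8, 12, 29, 31, 52, 65, 84, 94]


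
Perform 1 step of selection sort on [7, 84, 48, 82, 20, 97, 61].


Initial: [7, 84, 48, 82, 20, 97, 61]
Step 1: min=7 at 0
  Swap: [7, 84, 48, 82, 20, 97, 61]

After 1 step: [7, 84, 48, 82, 20, 97, 61]


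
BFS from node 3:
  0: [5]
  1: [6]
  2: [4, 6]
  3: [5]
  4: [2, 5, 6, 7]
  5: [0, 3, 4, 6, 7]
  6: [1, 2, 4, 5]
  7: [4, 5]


Visit 3, enqueue [5]
Visit 5, enqueue [0, 4, 6, 7]
Visit 0, enqueue []
Visit 4, enqueue [2]
Visit 6, enqueue [1]
Visit 7, enqueue []
Visit 2, enqueue []
Visit 1, enqueue []

BFS order: [3, 5, 0, 4, 6, 7, 2, 1]


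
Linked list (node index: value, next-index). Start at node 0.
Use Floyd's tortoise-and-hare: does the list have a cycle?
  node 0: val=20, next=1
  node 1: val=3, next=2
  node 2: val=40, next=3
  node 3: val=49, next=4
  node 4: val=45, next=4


Floyd's tortoise (slow, +1) and hare (fast, +2):
  init: slow=0, fast=0
  step 1: slow=1, fast=2
  step 2: slow=2, fast=4
  step 3: slow=3, fast=4
  step 4: slow=4, fast=4
  slow == fast at node 4: cycle detected

Cycle: yes


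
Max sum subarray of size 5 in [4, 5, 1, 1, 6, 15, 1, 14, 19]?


[0:5]: 17
[1:6]: 28
[2:7]: 24
[3:8]: 37
[4:9]: 55

Max: 55 at [4:9]


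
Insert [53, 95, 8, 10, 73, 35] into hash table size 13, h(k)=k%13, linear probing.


Insert 53: h=1 -> slot 1
Insert 95: h=4 -> slot 4
Insert 8: h=8 -> slot 8
Insert 10: h=10 -> slot 10
Insert 73: h=8, 1 probes -> slot 9
Insert 35: h=9, 2 probes -> slot 11

Table: [None, 53, None, None, 95, None, None, None, 8, 73, 10, 35, None]


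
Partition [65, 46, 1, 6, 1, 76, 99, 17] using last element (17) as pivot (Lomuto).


Pivot: 17
  1 <= 17: swap -> [1, 46, 65, 6, 1, 76, 99, 17]
  6 <= 17: swap -> [1, 6, 65, 46, 1, 76, 99, 17]
  1 <= 17: swap -> [1, 6, 1, 46, 65, 76, 99, 17]
Place pivot at 3: [1, 6, 1, 17, 65, 76, 99, 46]

Partitioned: [1, 6, 1, 17, 65, 76, 99, 46]


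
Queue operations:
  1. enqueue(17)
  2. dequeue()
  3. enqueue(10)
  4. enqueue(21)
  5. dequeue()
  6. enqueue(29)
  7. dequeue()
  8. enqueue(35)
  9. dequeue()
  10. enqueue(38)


enqueue(17) -> [17]
dequeue()->17, []
enqueue(10) -> [10]
enqueue(21) -> [10, 21]
dequeue()->10, [21]
enqueue(29) -> [21, 29]
dequeue()->21, [29]
enqueue(35) -> [29, 35]
dequeue()->29, [35]
enqueue(38) -> [35, 38]

Final queue: [35, 38]


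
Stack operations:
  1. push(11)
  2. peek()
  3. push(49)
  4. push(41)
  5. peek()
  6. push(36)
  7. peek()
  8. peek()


push(11) -> [11]
peek()->11
push(49) -> [11, 49]
push(41) -> [11, 49, 41]
peek()->41
push(36) -> [11, 49, 41, 36]
peek()->36
peek()->36

Final stack: [11, 49, 41, 36]


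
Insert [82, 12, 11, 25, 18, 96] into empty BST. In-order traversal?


Insert 82: root
Insert 12: L from 82
Insert 11: L from 82 -> L from 12
Insert 25: L from 82 -> R from 12
Insert 18: L from 82 -> R from 12 -> L from 25
Insert 96: R from 82

In-order: [11, 12, 18, 25, 82, 96]


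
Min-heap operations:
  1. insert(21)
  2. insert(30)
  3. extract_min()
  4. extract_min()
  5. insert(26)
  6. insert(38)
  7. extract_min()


insert(21) -> [21]
insert(30) -> [21, 30]
extract_min()->21, [30]
extract_min()->30, []
insert(26) -> [26]
insert(38) -> [26, 38]
extract_min()->26, [38]

Final heap: [38]


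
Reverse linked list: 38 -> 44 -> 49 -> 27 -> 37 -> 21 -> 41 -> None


Step 1: curr=38, set curr.next=prev(None) | reversed so far: 38
Step 2: curr=44, set curr.next=prev(38) | reversed so far: 44 -> 38
Step 3: curr=49, set curr.next=prev(44) | reversed so far: 49 -> 44 -> 38
Step 4: curr=27, set curr.next=prev(49) | reversed so far: 27 -> 49 -> 44 -> 38
Step 5: curr=37, set curr.next=prev(27) | reversed so far: 37 -> 27 -> 49 -> 44 -> 38
Step 6: curr=21, set curr.next=prev(37) | reversed so far: 21 -> 37 -> 27 -> 49 -> 44 -> 38
Step 7: curr=41, set curr.next=prev(21) | reversed so far: 41 -> 21 -> 37 -> 27 -> 49 -> 44 -> 38

41 -> 21 -> 37 -> 27 -> 49 -> 44 -> 38 -> None


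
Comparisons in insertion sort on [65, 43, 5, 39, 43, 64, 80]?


Algorithm: insertion sort
Input: [65, 43, 5, 39, 43, 64, 80]
Sorted: [5, 39, 43, 43, 64, 65, 80]

11


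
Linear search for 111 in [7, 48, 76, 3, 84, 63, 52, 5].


i=0: 7!=111
i=1: 48!=111
i=2: 76!=111
i=3: 3!=111
i=4: 84!=111
i=5: 63!=111
i=6: 52!=111
i=7: 5!=111

Not found, 8 comps


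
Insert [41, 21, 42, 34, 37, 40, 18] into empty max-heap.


Insert 41: [41]
Insert 21: [41, 21]
Insert 42: [42, 21, 41]
Insert 34: [42, 34, 41, 21]
Insert 37: [42, 37, 41, 21, 34]
Insert 40: [42, 37, 41, 21, 34, 40]
Insert 18: [42, 37, 41, 21, 34, 40, 18]

Final heap: [42, 37, 41, 21, 34, 40, 18]


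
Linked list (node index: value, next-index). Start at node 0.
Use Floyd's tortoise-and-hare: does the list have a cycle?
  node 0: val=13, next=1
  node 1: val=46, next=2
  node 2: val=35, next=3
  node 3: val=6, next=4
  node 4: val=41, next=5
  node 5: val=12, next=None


Floyd's tortoise (slow, +1) and hare (fast, +2):
  init: slow=0, fast=0
  step 1: slow=1, fast=2
  step 2: slow=2, fast=4
  step 3: fast 4->5->None, no cycle

Cycle: no


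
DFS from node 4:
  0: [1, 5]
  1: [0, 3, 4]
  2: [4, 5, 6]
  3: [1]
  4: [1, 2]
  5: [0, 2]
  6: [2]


Visit 4, push [2, 1]
Visit 1, push [3, 0]
Visit 0, push [5]
Visit 5, push [2]
Visit 2, push [6]
Visit 6, push []
Visit 3, push []

DFS order: [4, 1, 0, 5, 2, 6, 3]


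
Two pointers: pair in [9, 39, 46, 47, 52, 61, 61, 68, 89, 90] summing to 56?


lo=0(9)+hi=9(90)=99
lo=0(9)+hi=8(89)=98
lo=0(9)+hi=7(68)=77
lo=0(9)+hi=6(61)=70
lo=0(9)+hi=5(61)=70
lo=0(9)+hi=4(52)=61
lo=0(9)+hi=3(47)=56

Yes: 9+47=56


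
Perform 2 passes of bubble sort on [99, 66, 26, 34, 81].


Initial: [99, 66, 26, 34, 81]
Pass 1: [66, 26, 34, 81, 99] (4 swaps)
Pass 2: [26, 34, 66, 81, 99] (2 swaps)

After 2 passes: [26, 34, 66, 81, 99]


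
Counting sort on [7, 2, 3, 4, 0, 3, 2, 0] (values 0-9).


Input: [7, 2, 3, 4, 0, 3, 2, 0]
Counts: [2, 0, 2, 2, 1, 0, 0, 1, 0, 0]

Sorted: [0, 0, 2, 2, 3, 3, 4, 7]


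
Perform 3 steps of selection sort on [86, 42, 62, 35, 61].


Initial: [86, 42, 62, 35, 61]
Step 1: min=35 at 3
  Swap: [35, 42, 62, 86, 61]
Step 2: min=42 at 1
  Swap: [35, 42, 62, 86, 61]
Step 3: min=61 at 4
  Swap: [35, 42, 61, 86, 62]

After 3 steps: [35, 42, 61, 86, 62]


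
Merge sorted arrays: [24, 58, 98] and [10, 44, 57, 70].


Take 10 from B
Take 24 from A
Take 44 from B
Take 57 from B
Take 58 from A
Take 70 from B

Merged: [10, 24, 44, 57, 58, 70, 98]


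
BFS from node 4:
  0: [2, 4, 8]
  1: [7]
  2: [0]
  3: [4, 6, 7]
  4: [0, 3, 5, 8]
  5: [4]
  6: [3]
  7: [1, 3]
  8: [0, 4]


Visit 4, enqueue [0, 3, 5, 8]
Visit 0, enqueue [2]
Visit 3, enqueue [6, 7]
Visit 5, enqueue []
Visit 8, enqueue []
Visit 2, enqueue []
Visit 6, enqueue []
Visit 7, enqueue [1]
Visit 1, enqueue []

BFS order: [4, 0, 3, 5, 8, 2, 6, 7, 1]


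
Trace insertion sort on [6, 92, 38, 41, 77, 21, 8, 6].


Initial: [6, 92, 38, 41, 77, 21, 8, 6]
Insert 92: [6, 92, 38, 41, 77, 21, 8, 6]
Insert 38: [6, 38, 92, 41, 77, 21, 8, 6]
Insert 41: [6, 38, 41, 92, 77, 21, 8, 6]
Insert 77: [6, 38, 41, 77, 92, 21, 8, 6]
Insert 21: [6, 21, 38, 41, 77, 92, 8, 6]
Insert 8: [6, 8, 21, 38, 41, 77, 92, 6]
Insert 6: [6, 6, 8, 21, 38, 41, 77, 92]

Sorted: [6, 6, 8, 21, 38, 41, 77, 92]


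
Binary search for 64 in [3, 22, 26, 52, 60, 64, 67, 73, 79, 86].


Step 1: lo=0, hi=9, mid=4, val=60
Step 2: lo=5, hi=9, mid=7, val=73
Step 3: lo=5, hi=6, mid=5, val=64

Found at index 5


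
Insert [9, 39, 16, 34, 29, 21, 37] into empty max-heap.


Insert 9: [9]
Insert 39: [39, 9]
Insert 16: [39, 9, 16]
Insert 34: [39, 34, 16, 9]
Insert 29: [39, 34, 16, 9, 29]
Insert 21: [39, 34, 21, 9, 29, 16]
Insert 37: [39, 34, 37, 9, 29, 16, 21]

Final heap: [39, 34, 37, 9, 29, 16, 21]


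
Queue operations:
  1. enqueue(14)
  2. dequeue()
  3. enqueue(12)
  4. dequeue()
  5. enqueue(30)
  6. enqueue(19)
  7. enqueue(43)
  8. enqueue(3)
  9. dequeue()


enqueue(14) -> [14]
dequeue()->14, []
enqueue(12) -> [12]
dequeue()->12, []
enqueue(30) -> [30]
enqueue(19) -> [30, 19]
enqueue(43) -> [30, 19, 43]
enqueue(3) -> [30, 19, 43, 3]
dequeue()->30, [19, 43, 3]

Final queue: [19, 43, 3]


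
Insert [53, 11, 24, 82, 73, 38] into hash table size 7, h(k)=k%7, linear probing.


Insert 53: h=4 -> slot 4
Insert 11: h=4, 1 probes -> slot 5
Insert 24: h=3 -> slot 3
Insert 82: h=5, 1 probes -> slot 6
Insert 73: h=3, 4 probes -> slot 0
Insert 38: h=3, 5 probes -> slot 1

Table: [73, 38, None, 24, 53, 11, 82]


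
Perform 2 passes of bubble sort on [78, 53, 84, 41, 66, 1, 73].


Initial: [78, 53, 84, 41, 66, 1, 73]
Pass 1: [53, 78, 41, 66, 1, 73, 84] (5 swaps)
Pass 2: [53, 41, 66, 1, 73, 78, 84] (4 swaps)

After 2 passes: [53, 41, 66, 1, 73, 78, 84]


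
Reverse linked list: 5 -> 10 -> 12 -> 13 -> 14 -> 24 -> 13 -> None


Step 1: curr=5, set curr.next=prev(None) | reversed so far: 5
Step 2: curr=10, set curr.next=prev(5) | reversed so far: 10 -> 5
Step 3: curr=12, set curr.next=prev(10) | reversed so far: 12 -> 10 -> 5
Step 4: curr=13, set curr.next=prev(12) | reversed so far: 13 -> 12 -> 10 -> 5
Step 5: curr=14, set curr.next=prev(13) | reversed so far: 14 -> 13 -> 12 -> 10 -> 5
Step 6: curr=24, set curr.next=prev(14) | reversed so far: 24 -> 14 -> 13 -> 12 -> 10 -> 5
Step 7: curr=13, set curr.next=prev(24) | reversed so far: 13 -> 24 -> 14 -> 13 -> 12 -> 10 -> 5

13 -> 24 -> 14 -> 13 -> 12 -> 10 -> 5 -> None


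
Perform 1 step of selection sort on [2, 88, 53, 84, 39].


Initial: [2, 88, 53, 84, 39]
Step 1: min=2 at 0
  Swap: [2, 88, 53, 84, 39]

After 1 step: [2, 88, 53, 84, 39]


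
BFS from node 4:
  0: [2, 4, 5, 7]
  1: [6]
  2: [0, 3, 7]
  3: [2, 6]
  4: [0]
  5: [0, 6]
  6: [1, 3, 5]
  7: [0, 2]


Visit 4, enqueue [0]
Visit 0, enqueue [2, 5, 7]
Visit 2, enqueue [3]
Visit 5, enqueue [6]
Visit 7, enqueue []
Visit 3, enqueue []
Visit 6, enqueue [1]
Visit 1, enqueue []

BFS order: [4, 0, 2, 5, 7, 3, 6, 1]


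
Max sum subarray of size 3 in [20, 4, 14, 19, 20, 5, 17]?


[0:3]: 38
[1:4]: 37
[2:5]: 53
[3:6]: 44
[4:7]: 42

Max: 53 at [2:5]


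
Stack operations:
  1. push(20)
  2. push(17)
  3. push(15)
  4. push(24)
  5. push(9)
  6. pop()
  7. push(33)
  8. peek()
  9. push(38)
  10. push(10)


push(20) -> [20]
push(17) -> [20, 17]
push(15) -> [20, 17, 15]
push(24) -> [20, 17, 15, 24]
push(9) -> [20, 17, 15, 24, 9]
pop()->9, [20, 17, 15, 24]
push(33) -> [20, 17, 15, 24, 33]
peek()->33
push(38) -> [20, 17, 15, 24, 33, 38]
push(10) -> [20, 17, 15, 24, 33, 38, 10]

Final stack: [20, 17, 15, 24, 33, 38, 10]


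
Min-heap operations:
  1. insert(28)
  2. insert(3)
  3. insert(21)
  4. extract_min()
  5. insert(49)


insert(28) -> [28]
insert(3) -> [3, 28]
insert(21) -> [3, 28, 21]
extract_min()->3, [21, 28]
insert(49) -> [21, 28, 49]

Final heap: [21, 28, 49]


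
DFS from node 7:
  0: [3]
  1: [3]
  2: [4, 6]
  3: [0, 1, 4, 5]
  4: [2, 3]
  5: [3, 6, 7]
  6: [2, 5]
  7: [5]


Visit 7, push [5]
Visit 5, push [6, 3]
Visit 3, push [4, 1, 0]
Visit 0, push []
Visit 1, push []
Visit 4, push [2]
Visit 2, push [6]
Visit 6, push []

DFS order: [7, 5, 3, 0, 1, 4, 2, 6]


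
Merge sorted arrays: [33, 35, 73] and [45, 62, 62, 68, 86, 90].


Take 33 from A
Take 35 from A
Take 45 from B
Take 62 from B
Take 62 from B
Take 68 from B
Take 73 from A

Merged: [33, 35, 45, 62, 62, 68, 73, 86, 90]


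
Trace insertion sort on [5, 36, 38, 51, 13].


Initial: [5, 36, 38, 51, 13]
Insert 36: [5, 36, 38, 51, 13]
Insert 38: [5, 36, 38, 51, 13]
Insert 51: [5, 36, 38, 51, 13]
Insert 13: [5, 13, 36, 38, 51]

Sorted: [5, 13, 36, 38, 51]


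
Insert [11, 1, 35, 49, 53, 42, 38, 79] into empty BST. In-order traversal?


Insert 11: root
Insert 1: L from 11
Insert 35: R from 11
Insert 49: R from 11 -> R from 35
Insert 53: R from 11 -> R from 35 -> R from 49
Insert 42: R from 11 -> R from 35 -> L from 49
Insert 38: R from 11 -> R from 35 -> L from 49 -> L from 42
Insert 79: R from 11 -> R from 35 -> R from 49 -> R from 53

In-order: [1, 11, 35, 38, 42, 49, 53, 79]


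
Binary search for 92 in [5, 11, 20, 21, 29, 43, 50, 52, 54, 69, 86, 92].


Step 1: lo=0, hi=11, mid=5, val=43
Step 2: lo=6, hi=11, mid=8, val=54
Step 3: lo=9, hi=11, mid=10, val=86
Step 4: lo=11, hi=11, mid=11, val=92

Found at index 11


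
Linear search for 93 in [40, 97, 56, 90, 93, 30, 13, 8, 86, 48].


i=0: 40!=93
i=1: 97!=93
i=2: 56!=93
i=3: 90!=93
i=4: 93==93 found!

Found at 4, 5 comps


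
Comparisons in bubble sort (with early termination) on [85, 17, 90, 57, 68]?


Algorithm: bubble sort (with early termination)
Input: [85, 17, 90, 57, 68]
Sorted: [17, 57, 68, 85, 90]

9


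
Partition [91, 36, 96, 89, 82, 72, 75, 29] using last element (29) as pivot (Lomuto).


Pivot: 29
Place pivot at 0: [29, 36, 96, 89, 82, 72, 75, 91]

Partitioned: [29, 36, 96, 89, 82, 72, 75, 91]


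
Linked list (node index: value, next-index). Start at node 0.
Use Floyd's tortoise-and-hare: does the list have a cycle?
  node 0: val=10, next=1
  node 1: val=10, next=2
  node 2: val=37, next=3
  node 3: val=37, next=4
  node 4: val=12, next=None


Floyd's tortoise (slow, +1) and hare (fast, +2):
  init: slow=0, fast=0
  step 1: slow=1, fast=2
  step 2: slow=2, fast=4
  step 3: fast -> None, no cycle

Cycle: no


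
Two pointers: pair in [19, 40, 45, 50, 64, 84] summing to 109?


lo=0(19)+hi=5(84)=103
lo=1(40)+hi=5(84)=124
lo=1(40)+hi=4(64)=104
lo=2(45)+hi=4(64)=109

Yes: 45+64=109


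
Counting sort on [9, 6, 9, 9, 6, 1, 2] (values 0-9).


Input: [9, 6, 9, 9, 6, 1, 2]
Counts: [0, 1, 1, 0, 0, 0, 2, 0, 0, 3]

Sorted: [1, 2, 6, 6, 9, 9, 9]


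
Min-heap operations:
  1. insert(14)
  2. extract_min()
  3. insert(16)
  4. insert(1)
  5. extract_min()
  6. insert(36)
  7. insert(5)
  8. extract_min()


insert(14) -> [14]
extract_min()->14, []
insert(16) -> [16]
insert(1) -> [1, 16]
extract_min()->1, [16]
insert(36) -> [16, 36]
insert(5) -> [5, 36, 16]
extract_min()->5, [16, 36]

Final heap: [16, 36]


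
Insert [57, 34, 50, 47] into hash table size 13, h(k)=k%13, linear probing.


Insert 57: h=5 -> slot 5
Insert 34: h=8 -> slot 8
Insert 50: h=11 -> slot 11
Insert 47: h=8, 1 probes -> slot 9

Table: [None, None, None, None, None, 57, None, None, 34, 47, None, 50, None]


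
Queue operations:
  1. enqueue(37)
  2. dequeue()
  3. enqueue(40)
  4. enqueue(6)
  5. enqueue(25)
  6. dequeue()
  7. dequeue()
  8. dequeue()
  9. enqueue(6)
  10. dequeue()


enqueue(37) -> [37]
dequeue()->37, []
enqueue(40) -> [40]
enqueue(6) -> [40, 6]
enqueue(25) -> [40, 6, 25]
dequeue()->40, [6, 25]
dequeue()->6, [25]
dequeue()->25, []
enqueue(6) -> [6]
dequeue()->6, []

Final queue: []


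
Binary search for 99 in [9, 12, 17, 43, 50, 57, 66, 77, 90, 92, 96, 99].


Step 1: lo=0, hi=11, mid=5, val=57
Step 2: lo=6, hi=11, mid=8, val=90
Step 3: lo=9, hi=11, mid=10, val=96
Step 4: lo=11, hi=11, mid=11, val=99

Found at index 11


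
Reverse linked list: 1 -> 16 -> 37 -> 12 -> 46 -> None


Step 1: curr=1, set curr.next=prev(None) | reversed so far: 1
Step 2: curr=16, set curr.next=prev(1) | reversed so far: 16 -> 1
Step 3: curr=37, set curr.next=prev(16) | reversed so far: 37 -> 16 -> 1
Step 4: curr=12, set curr.next=prev(37) | reversed so far: 12 -> 37 -> 16 -> 1
Step 5: curr=46, set curr.next=prev(12) | reversed so far: 46 -> 12 -> 37 -> 16 -> 1

46 -> 12 -> 37 -> 16 -> 1 -> None


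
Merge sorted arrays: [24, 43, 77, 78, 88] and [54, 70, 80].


Take 24 from A
Take 43 from A
Take 54 from B
Take 70 from B
Take 77 from A
Take 78 from A
Take 80 from B

Merged: [24, 43, 54, 70, 77, 78, 80, 88]


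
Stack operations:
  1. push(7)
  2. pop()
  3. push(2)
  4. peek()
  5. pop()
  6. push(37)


push(7) -> [7]
pop()->7, []
push(2) -> [2]
peek()->2
pop()->2, []
push(37) -> [37]

Final stack: [37]


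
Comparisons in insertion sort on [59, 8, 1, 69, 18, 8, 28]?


Algorithm: insertion sort
Input: [59, 8, 1, 69, 18, 8, 28]
Sorted: [1, 8, 8, 18, 28, 59, 69]

14


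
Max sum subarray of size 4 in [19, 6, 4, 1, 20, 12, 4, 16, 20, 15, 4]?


[0:4]: 30
[1:5]: 31
[2:6]: 37
[3:7]: 37
[4:8]: 52
[5:9]: 52
[6:10]: 55
[7:11]: 55

Max: 55 at [6:10]


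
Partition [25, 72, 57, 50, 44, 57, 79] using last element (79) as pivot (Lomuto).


Pivot: 79
  25 <= 79: advance i (no swap)
  72 <= 79: advance i (no swap)
  57 <= 79: advance i (no swap)
  50 <= 79: advance i (no swap)
  44 <= 79: advance i (no swap)
  57 <= 79: advance i (no swap)
Place pivot at 6: [25, 72, 57, 50, 44, 57, 79]

Partitioned: [25, 72, 57, 50, 44, 57, 79]


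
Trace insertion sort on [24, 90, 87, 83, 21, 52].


Initial: [24, 90, 87, 83, 21, 52]
Insert 90: [24, 90, 87, 83, 21, 52]
Insert 87: [24, 87, 90, 83, 21, 52]
Insert 83: [24, 83, 87, 90, 21, 52]
Insert 21: [21, 24, 83, 87, 90, 52]
Insert 52: [21, 24, 52, 83, 87, 90]

Sorted: [21, 24, 52, 83, 87, 90]


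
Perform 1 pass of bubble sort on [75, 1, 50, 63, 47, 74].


Initial: [75, 1, 50, 63, 47, 74]
Pass 1: [1, 50, 63, 47, 74, 75] (5 swaps)

After 1 pass: [1, 50, 63, 47, 74, 75]


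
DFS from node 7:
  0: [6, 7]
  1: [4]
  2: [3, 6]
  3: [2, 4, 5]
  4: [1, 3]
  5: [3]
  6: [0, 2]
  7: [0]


Visit 7, push [0]
Visit 0, push [6]
Visit 6, push [2]
Visit 2, push [3]
Visit 3, push [5, 4]
Visit 4, push [1]
Visit 1, push []
Visit 5, push []

DFS order: [7, 0, 6, 2, 3, 4, 1, 5]


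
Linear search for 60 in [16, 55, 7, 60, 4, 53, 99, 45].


i=0: 16!=60
i=1: 55!=60
i=2: 7!=60
i=3: 60==60 found!

Found at 3, 4 comps


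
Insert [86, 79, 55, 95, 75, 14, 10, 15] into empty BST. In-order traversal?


Insert 86: root
Insert 79: L from 86
Insert 55: L from 86 -> L from 79
Insert 95: R from 86
Insert 75: L from 86 -> L from 79 -> R from 55
Insert 14: L from 86 -> L from 79 -> L from 55
Insert 10: L from 86 -> L from 79 -> L from 55 -> L from 14
Insert 15: L from 86 -> L from 79 -> L from 55 -> R from 14

In-order: [10, 14, 15, 55, 75, 79, 86, 95]


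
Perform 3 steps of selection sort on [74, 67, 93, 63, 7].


Initial: [74, 67, 93, 63, 7]
Step 1: min=7 at 4
  Swap: [7, 67, 93, 63, 74]
Step 2: min=63 at 3
  Swap: [7, 63, 93, 67, 74]
Step 3: min=67 at 3
  Swap: [7, 63, 67, 93, 74]

After 3 steps: [7, 63, 67, 93, 74]


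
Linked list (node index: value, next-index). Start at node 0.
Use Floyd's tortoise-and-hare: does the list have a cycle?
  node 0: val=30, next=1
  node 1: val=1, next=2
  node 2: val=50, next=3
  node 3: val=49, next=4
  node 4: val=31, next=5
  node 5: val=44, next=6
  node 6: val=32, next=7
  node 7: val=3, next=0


Floyd's tortoise (slow, +1) and hare (fast, +2):
  init: slow=0, fast=0
  step 1: slow=1, fast=2
  step 2: slow=2, fast=4
  step 3: slow=3, fast=6
  step 4: slow=4, fast=0
  step 5: slow=5, fast=2
  step 6: slow=6, fast=4
  step 7: slow=7, fast=6
  step 8: slow=0, fast=0
  slow == fast at node 0: cycle detected

Cycle: yes


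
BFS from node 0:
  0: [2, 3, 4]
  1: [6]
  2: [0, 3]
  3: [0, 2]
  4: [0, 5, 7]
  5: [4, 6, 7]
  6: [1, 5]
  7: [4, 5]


Visit 0, enqueue [2, 3, 4]
Visit 2, enqueue []
Visit 3, enqueue []
Visit 4, enqueue [5, 7]
Visit 5, enqueue [6]
Visit 7, enqueue []
Visit 6, enqueue [1]
Visit 1, enqueue []

BFS order: [0, 2, 3, 4, 5, 7, 6, 1]


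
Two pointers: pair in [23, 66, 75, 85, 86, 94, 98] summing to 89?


lo=0(23)+hi=6(98)=121
lo=0(23)+hi=5(94)=117
lo=0(23)+hi=4(86)=109
lo=0(23)+hi=3(85)=108
lo=0(23)+hi=2(75)=98
lo=0(23)+hi=1(66)=89

Yes: 23+66=89


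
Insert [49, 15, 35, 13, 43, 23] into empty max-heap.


Insert 49: [49]
Insert 15: [49, 15]
Insert 35: [49, 15, 35]
Insert 13: [49, 15, 35, 13]
Insert 43: [49, 43, 35, 13, 15]
Insert 23: [49, 43, 35, 13, 15, 23]

Final heap: [49, 43, 35, 13, 15, 23]


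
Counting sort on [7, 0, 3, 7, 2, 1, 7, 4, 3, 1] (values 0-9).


Input: [7, 0, 3, 7, 2, 1, 7, 4, 3, 1]
Counts: [1, 2, 1, 2, 1, 0, 0, 3, 0, 0]

Sorted: [0, 1, 1, 2, 3, 3, 4, 7, 7, 7]


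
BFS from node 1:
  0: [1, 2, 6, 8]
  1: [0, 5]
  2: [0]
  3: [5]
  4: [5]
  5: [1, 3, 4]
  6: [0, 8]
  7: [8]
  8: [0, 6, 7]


Visit 1, enqueue [0, 5]
Visit 0, enqueue [2, 6, 8]
Visit 5, enqueue [3, 4]
Visit 2, enqueue []
Visit 6, enqueue []
Visit 8, enqueue [7]
Visit 3, enqueue []
Visit 4, enqueue []
Visit 7, enqueue []

BFS order: [1, 0, 5, 2, 6, 8, 3, 4, 7]


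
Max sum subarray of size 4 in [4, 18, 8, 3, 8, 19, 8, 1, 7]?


[0:4]: 33
[1:5]: 37
[2:6]: 38
[3:7]: 38
[4:8]: 36
[5:9]: 35

Max: 38 at [2:6]


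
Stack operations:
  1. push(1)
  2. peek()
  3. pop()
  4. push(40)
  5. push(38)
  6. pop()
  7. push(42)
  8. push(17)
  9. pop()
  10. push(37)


push(1) -> [1]
peek()->1
pop()->1, []
push(40) -> [40]
push(38) -> [40, 38]
pop()->38, [40]
push(42) -> [40, 42]
push(17) -> [40, 42, 17]
pop()->17, [40, 42]
push(37) -> [40, 42, 37]

Final stack: [40, 42, 37]


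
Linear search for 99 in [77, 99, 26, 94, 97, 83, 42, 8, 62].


i=0: 77!=99
i=1: 99==99 found!

Found at 1, 2 comps


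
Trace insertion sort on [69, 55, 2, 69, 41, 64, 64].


Initial: [69, 55, 2, 69, 41, 64, 64]
Insert 55: [55, 69, 2, 69, 41, 64, 64]
Insert 2: [2, 55, 69, 69, 41, 64, 64]
Insert 69: [2, 55, 69, 69, 41, 64, 64]
Insert 41: [2, 41, 55, 69, 69, 64, 64]
Insert 64: [2, 41, 55, 64, 69, 69, 64]
Insert 64: [2, 41, 55, 64, 64, 69, 69]

Sorted: [2, 41, 55, 64, 64, 69, 69]


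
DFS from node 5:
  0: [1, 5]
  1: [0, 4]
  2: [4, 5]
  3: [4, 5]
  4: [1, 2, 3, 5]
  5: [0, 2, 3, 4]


Visit 5, push [4, 3, 2, 0]
Visit 0, push [1]
Visit 1, push [4]
Visit 4, push [3, 2]
Visit 2, push []
Visit 3, push []

DFS order: [5, 0, 1, 4, 2, 3]


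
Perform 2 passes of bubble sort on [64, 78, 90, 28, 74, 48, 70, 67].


Initial: [64, 78, 90, 28, 74, 48, 70, 67]
Pass 1: [64, 78, 28, 74, 48, 70, 67, 90] (5 swaps)
Pass 2: [64, 28, 74, 48, 70, 67, 78, 90] (5 swaps)

After 2 passes: [64, 28, 74, 48, 70, 67, 78, 90]


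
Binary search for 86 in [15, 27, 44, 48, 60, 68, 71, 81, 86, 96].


Step 1: lo=0, hi=9, mid=4, val=60
Step 2: lo=5, hi=9, mid=7, val=81
Step 3: lo=8, hi=9, mid=8, val=86

Found at index 8


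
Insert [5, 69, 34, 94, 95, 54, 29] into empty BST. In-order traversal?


Insert 5: root
Insert 69: R from 5
Insert 34: R from 5 -> L from 69
Insert 94: R from 5 -> R from 69
Insert 95: R from 5 -> R from 69 -> R from 94
Insert 54: R from 5 -> L from 69 -> R from 34
Insert 29: R from 5 -> L from 69 -> L from 34

In-order: [5, 29, 34, 54, 69, 94, 95]


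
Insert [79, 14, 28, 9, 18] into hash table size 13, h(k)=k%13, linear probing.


Insert 79: h=1 -> slot 1
Insert 14: h=1, 1 probes -> slot 2
Insert 28: h=2, 1 probes -> slot 3
Insert 9: h=9 -> slot 9
Insert 18: h=5 -> slot 5

Table: [None, 79, 14, 28, None, 18, None, None, None, 9, None, None, None]


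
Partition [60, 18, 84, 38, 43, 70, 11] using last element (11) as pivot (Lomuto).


Pivot: 11
Place pivot at 0: [11, 18, 84, 38, 43, 70, 60]

Partitioned: [11, 18, 84, 38, 43, 70, 60]


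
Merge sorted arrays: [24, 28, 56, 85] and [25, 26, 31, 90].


Take 24 from A
Take 25 from B
Take 26 from B
Take 28 from A
Take 31 from B
Take 56 from A
Take 85 from A

Merged: [24, 25, 26, 28, 31, 56, 85, 90]


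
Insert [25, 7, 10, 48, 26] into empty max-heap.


Insert 25: [25]
Insert 7: [25, 7]
Insert 10: [25, 7, 10]
Insert 48: [48, 25, 10, 7]
Insert 26: [48, 26, 10, 7, 25]

Final heap: [48, 26, 10, 7, 25]


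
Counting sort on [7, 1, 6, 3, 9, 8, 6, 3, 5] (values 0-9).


Input: [7, 1, 6, 3, 9, 8, 6, 3, 5]
Counts: [0, 1, 0, 2, 0, 1, 2, 1, 1, 1]

Sorted: [1, 3, 3, 5, 6, 6, 7, 8, 9]


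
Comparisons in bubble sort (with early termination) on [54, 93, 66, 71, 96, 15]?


Algorithm: bubble sort (with early termination)
Input: [54, 93, 66, 71, 96, 15]
Sorted: [15, 54, 66, 71, 93, 96]

15


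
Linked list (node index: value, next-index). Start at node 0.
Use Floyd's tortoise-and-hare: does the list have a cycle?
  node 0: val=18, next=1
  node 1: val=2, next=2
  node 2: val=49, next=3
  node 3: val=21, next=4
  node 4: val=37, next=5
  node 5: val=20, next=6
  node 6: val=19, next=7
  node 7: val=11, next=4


Floyd's tortoise (slow, +1) and hare (fast, +2):
  init: slow=0, fast=0
  step 1: slow=1, fast=2
  step 2: slow=2, fast=4
  step 3: slow=3, fast=6
  step 4: slow=4, fast=4
  slow == fast at node 4: cycle detected

Cycle: yes


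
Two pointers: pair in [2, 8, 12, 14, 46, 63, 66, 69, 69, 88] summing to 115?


lo=0(2)+hi=9(88)=90
lo=1(8)+hi=9(88)=96
lo=2(12)+hi=9(88)=100
lo=3(14)+hi=9(88)=102
lo=4(46)+hi=9(88)=134
lo=4(46)+hi=8(69)=115

Yes: 46+69=115


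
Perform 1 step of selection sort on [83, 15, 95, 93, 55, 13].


Initial: [83, 15, 95, 93, 55, 13]
Step 1: min=13 at 5
  Swap: [13, 15, 95, 93, 55, 83]

After 1 step: [13, 15, 95, 93, 55, 83]


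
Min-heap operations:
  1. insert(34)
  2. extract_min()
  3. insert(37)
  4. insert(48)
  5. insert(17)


insert(34) -> [34]
extract_min()->34, []
insert(37) -> [37]
insert(48) -> [37, 48]
insert(17) -> [17, 48, 37]

Final heap: [17, 48, 37]


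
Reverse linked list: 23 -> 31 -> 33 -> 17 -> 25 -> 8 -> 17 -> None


Step 1: curr=23, set curr.next=prev(None) | reversed so far: 23
Step 2: curr=31, set curr.next=prev(23) | reversed so far: 31 -> 23
Step 3: curr=33, set curr.next=prev(31) | reversed so far: 33 -> 31 -> 23
Step 4: curr=17, set curr.next=prev(33) | reversed so far: 17 -> 33 -> 31 -> 23
Step 5: curr=25, set curr.next=prev(17) | reversed so far: 25 -> 17 -> 33 -> 31 -> 23
Step 6: curr=8, set curr.next=prev(25) | reversed so far: 8 -> 25 -> 17 -> 33 -> 31 -> 23
Step 7: curr=17, set curr.next=prev(8) | reversed so far: 17 -> 8 -> 25 -> 17 -> 33 -> 31 -> 23

17 -> 8 -> 25 -> 17 -> 33 -> 31 -> 23 -> None
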